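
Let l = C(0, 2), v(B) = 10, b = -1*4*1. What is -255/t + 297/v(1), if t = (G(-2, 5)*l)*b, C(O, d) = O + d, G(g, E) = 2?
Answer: 3651/80 ≈ 45.638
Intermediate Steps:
b = -4 (b = -4*1 = -4)
l = 2 (l = 0 + 2 = 2)
t = -16 (t = (2*2)*(-4) = 4*(-4) = -16)
-255/t + 297/v(1) = -255/(-16) + 297/10 = -255*(-1/16) + 297*(1/10) = 255/16 + 297/10 = 3651/80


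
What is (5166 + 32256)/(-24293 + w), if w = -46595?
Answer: -18711/35444 ≈ -0.52790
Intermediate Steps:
(5166 + 32256)/(-24293 + w) = (5166 + 32256)/(-24293 - 46595) = 37422/(-70888) = 37422*(-1/70888) = -18711/35444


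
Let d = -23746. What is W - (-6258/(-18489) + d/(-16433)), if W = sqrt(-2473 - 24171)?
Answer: -180625836/101276579 + 2*I*sqrt(6661) ≈ -1.7835 + 163.23*I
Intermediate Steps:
W = 2*I*sqrt(6661) (W = sqrt(-26644) = 2*I*sqrt(6661) ≈ 163.23*I)
W - (-6258/(-18489) + d/(-16433)) = 2*I*sqrt(6661) - (-6258/(-18489) - 23746/(-16433)) = 2*I*sqrt(6661) - (-6258*(-1/18489) - 23746*(-1/16433)) = 2*I*sqrt(6661) - (2086/6163 + 23746/16433) = 2*I*sqrt(6661) - 1*180625836/101276579 = 2*I*sqrt(6661) - 180625836/101276579 = -180625836/101276579 + 2*I*sqrt(6661)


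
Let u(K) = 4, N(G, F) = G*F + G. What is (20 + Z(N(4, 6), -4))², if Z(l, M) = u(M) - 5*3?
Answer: 81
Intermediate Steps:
N(G, F) = G + F*G (N(G, F) = F*G + G = G + F*G)
Z(l, M) = -11 (Z(l, M) = 4 - 5*3 = 4 - 15 = -11)
(20 + Z(N(4, 6), -4))² = (20 - 11)² = 9² = 81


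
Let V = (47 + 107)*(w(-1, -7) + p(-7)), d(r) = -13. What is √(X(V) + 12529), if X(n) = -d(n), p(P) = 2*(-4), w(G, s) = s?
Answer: √12542 ≈ 111.99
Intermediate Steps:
p(P) = -8
V = -2310 (V = (47 + 107)*(-7 - 8) = 154*(-15) = -2310)
X(n) = 13 (X(n) = -1*(-13) = 13)
√(X(V) + 12529) = √(13 + 12529) = √12542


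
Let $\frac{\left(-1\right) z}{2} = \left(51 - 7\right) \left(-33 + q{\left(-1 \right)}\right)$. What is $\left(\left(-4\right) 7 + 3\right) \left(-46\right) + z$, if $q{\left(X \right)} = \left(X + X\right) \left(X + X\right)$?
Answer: $3702$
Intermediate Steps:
$q{\left(X \right)} = 4 X^{2}$ ($q{\left(X \right)} = 2 X 2 X = 4 X^{2}$)
$z = 2552$ ($z = - 2 \left(51 - 7\right) \left(-33 + 4 \left(-1\right)^{2}\right) = - 2 \cdot 44 \left(-33 + 4 \cdot 1\right) = - 2 \cdot 44 \left(-33 + 4\right) = - 2 \cdot 44 \left(-29\right) = \left(-2\right) \left(-1276\right) = 2552$)
$\left(\left(-4\right) 7 + 3\right) \left(-46\right) + z = \left(\left(-4\right) 7 + 3\right) \left(-46\right) + 2552 = \left(-28 + 3\right) \left(-46\right) + 2552 = \left(-25\right) \left(-46\right) + 2552 = 1150 + 2552 = 3702$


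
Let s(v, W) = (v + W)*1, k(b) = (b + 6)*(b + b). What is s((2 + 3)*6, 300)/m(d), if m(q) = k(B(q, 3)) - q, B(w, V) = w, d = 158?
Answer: 55/8611 ≈ 0.0063872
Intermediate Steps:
k(b) = 2*b*(6 + b) (k(b) = (6 + b)*(2*b) = 2*b*(6 + b))
s(v, W) = W + v (s(v, W) = (W + v)*1 = W + v)
m(q) = -q + 2*q*(6 + q) (m(q) = 2*q*(6 + q) - q = -q + 2*q*(6 + q))
s((2 + 3)*6, 300)/m(d) = (300 + (2 + 3)*6)/((158*(11 + 2*158))) = (300 + 5*6)/((158*(11 + 316))) = (300 + 30)/((158*327)) = 330/51666 = 330*(1/51666) = 55/8611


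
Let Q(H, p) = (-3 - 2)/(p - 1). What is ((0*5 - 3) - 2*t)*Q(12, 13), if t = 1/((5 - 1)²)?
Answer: 125/96 ≈ 1.3021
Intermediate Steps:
Q(H, p) = -5/(-1 + p)
t = 1/16 (t = 1/(4²) = 1/16 ≈ 0.062500)
((0*5 - 3) - 2*t)*Q(12, 13) = ((0*5 - 3) - 2*1/16)*(-5/(-1 + 13)) = ((0 - 3) - ⅛)*(-5/12) = (-3 - ⅛)*(-5*1/12) = -25/8*(-5/12) = 125/96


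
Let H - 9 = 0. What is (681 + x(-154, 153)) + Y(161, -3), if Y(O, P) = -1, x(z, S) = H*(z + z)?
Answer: -2092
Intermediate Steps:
H = 9 (H = 9 + 0 = 9)
x(z, S) = 18*z (x(z, S) = 9*(z + z) = 9*(2*z) = 18*z)
(681 + x(-154, 153)) + Y(161, -3) = (681 + 18*(-154)) - 1 = (681 - 2772) - 1 = -2091 - 1 = -2092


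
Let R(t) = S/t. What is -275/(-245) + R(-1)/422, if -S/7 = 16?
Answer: 14349/10339 ≈ 1.3879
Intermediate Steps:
S = -112 (S = -7*16 = -112)
R(t) = -112/t
-275/(-245) + R(-1)/422 = -275/(-245) - 112/(-1)/422 = -275*(-1/245) - 112*(-1)*(1/422) = 55/49 + 112*(1/422) = 55/49 + 56/211 = 14349/10339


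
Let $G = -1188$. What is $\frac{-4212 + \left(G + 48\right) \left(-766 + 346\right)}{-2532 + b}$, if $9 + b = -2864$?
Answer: $- \frac{474588}{5405} \approx -87.805$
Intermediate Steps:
$b = -2873$ ($b = -9 - 2864 = -2873$)
$\frac{-4212 + \left(G + 48\right) \left(-766 + 346\right)}{-2532 + b} = \frac{-4212 + \left(-1188 + 48\right) \left(-766 + 346\right)}{-2532 - 2873} = \frac{-4212 - -478800}{-5405} = \left(-4212 + 478800\right) \left(- \frac{1}{5405}\right) = 474588 \left(- \frac{1}{5405}\right) = - \frac{474588}{5405}$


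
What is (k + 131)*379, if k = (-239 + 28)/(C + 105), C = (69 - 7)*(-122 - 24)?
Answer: 444289572/8947 ≈ 49658.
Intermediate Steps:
C = -9052 (C = 62*(-146) = -9052)
k = 211/8947 (k = (-239 + 28)/(-9052 + 105) = -211/(-8947) = -211*(-1/8947) = 211/8947 ≈ 0.023583)
(k + 131)*379 = (211/8947 + 131)*379 = (1172268/8947)*379 = 444289572/8947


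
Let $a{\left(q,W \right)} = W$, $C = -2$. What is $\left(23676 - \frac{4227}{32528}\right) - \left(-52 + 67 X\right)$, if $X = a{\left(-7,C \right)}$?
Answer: $\frac{776178909}{32528} \approx 23862.0$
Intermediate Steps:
$X = -2$
$\left(23676 - \frac{4227}{32528}\right) - \left(-52 + 67 X\right) = \left(23676 - \frac{4227}{32528}\right) + \left(52 - -134\right) = \left(23676 - \frac{4227}{32528}\right) + \left(52 + 134\right) = \left(23676 - \frac{4227}{32528}\right) + 186 = \frac{770128701}{32528} + 186 = \frac{776178909}{32528}$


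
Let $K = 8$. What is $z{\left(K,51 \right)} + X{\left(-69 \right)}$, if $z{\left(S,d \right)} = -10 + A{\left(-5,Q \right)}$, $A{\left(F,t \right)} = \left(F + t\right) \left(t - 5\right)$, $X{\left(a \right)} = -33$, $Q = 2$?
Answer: $-34$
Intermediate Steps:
$A{\left(F,t \right)} = \left(-5 + t\right) \left(F + t\right)$ ($A{\left(F,t \right)} = \left(F + t\right) \left(-5 + t\right) = \left(-5 + t\right) \left(F + t\right)$)
$z{\left(S,d \right)} = -1$ ($z{\left(S,d \right)} = -10 - \left(-5 - 4\right) = -10 + \left(4 + 25 - 10 - 10\right) = -10 + 9 = -1$)
$z{\left(K,51 \right)} + X{\left(-69 \right)} = -1 - 33 = -34$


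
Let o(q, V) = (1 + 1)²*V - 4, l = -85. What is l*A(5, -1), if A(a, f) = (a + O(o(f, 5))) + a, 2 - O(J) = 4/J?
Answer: -3995/4 ≈ -998.75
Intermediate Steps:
o(q, V) = -4 + 4*V (o(q, V) = 2²*V - 4 = 4*V - 4 = -4 + 4*V)
O(J) = 2 - 4/J
A(a, f) = 7/4 + 2*a (A(a, f) = (a + (2 - 4/(-4 + 4*5))) + a = (a + (2 - 4/(-4 + 20))) + a = (a + (2 - 4/16)) + a = (a + (2 - 4*1/16)) + a = (a + (2 - ¼)) + a = (a + 7/4) + a = (7/4 + a) + a = 7/4 + 2*a)
l*A(5, -1) = -85*(7/4 + 2*5) = -85*(7/4 + 10) = -85*47/4 = -3995/4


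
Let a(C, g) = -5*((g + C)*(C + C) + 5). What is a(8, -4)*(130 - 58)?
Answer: -24840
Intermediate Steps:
a(C, g) = -25 - 10*C*(C + g) (a(C, g) = -5*((C + g)*(2*C) + 5) = -5*(2*C*(C + g) + 5) = -5*(5 + 2*C*(C + g)) = -25 - 10*C*(C + g))
a(8, -4)*(130 - 58) = (-25 - 10*8² - 10*8*(-4))*(130 - 58) = (-25 - 10*64 + 320)*72 = (-25 - 640 + 320)*72 = -345*72 = -24840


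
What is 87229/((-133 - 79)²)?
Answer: 87229/44944 ≈ 1.9408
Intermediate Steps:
87229/((-133 - 79)²) = 87229/((-212)²) = 87229/44944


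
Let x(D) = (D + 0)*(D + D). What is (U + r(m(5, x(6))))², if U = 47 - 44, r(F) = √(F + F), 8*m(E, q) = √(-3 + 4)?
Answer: 49/4 ≈ 12.250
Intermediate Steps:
x(D) = 2*D² (x(D) = D*(2*D) = 2*D²)
m(E, q) = ⅛ (m(E, q) = √(-3 + 4)/8 = √1/8 = (⅛)*1 = ⅛)
r(F) = √2*√F (r(F) = √(2*F) = √2*√F)
U = 3
(U + r(m(5, x(6))))² = (3 + √2*√(⅛))² = (3 + √2*(√2/4))² = (3 + ½)² = (7/2)² = 49/4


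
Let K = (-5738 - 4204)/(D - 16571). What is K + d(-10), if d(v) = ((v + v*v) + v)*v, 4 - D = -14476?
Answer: -554286/697 ≈ -795.25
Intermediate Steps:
D = 14480 (D = 4 - 1*(-14476) = 4 + 14476 = 14480)
d(v) = v*(v² + 2*v) (d(v) = ((v + v²) + v)*v = (v² + 2*v)*v = v*(v² + 2*v))
K = 3314/697 (K = (-5738 - 4204)/(14480 - 16571) = -9942/(-2091) = -9942*(-1/2091) = 3314/697 ≈ 4.7547)
K + d(-10) = 3314/697 + (-10)²*(2 - 10) = 3314/697 + 100*(-8) = 3314/697 - 800 = -554286/697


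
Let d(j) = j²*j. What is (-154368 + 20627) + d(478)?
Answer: 109081611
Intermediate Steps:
d(j) = j³
(-154368 + 20627) + d(478) = (-154368 + 20627) + 478³ = -133741 + 109215352 = 109081611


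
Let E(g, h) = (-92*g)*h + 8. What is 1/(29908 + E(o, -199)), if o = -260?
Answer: -1/4730164 ≈ -2.1141e-7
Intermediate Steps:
E(g, h) = 8 - 92*g*h (E(g, h) = -92*g*h + 8 = 8 - 92*g*h)
1/(29908 + E(o, -199)) = 1/(29908 + (8 - 92*(-260)*(-199))) = 1/(29908 + (8 - 4760080)) = 1/(29908 - 4760072) = 1/(-4730164) = -1/4730164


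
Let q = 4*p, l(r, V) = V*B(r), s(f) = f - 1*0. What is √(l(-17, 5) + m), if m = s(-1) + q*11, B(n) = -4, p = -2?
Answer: I*√109 ≈ 10.44*I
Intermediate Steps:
s(f) = f (s(f) = f + 0 = f)
l(r, V) = -4*V (l(r, V) = V*(-4) = -4*V)
q = -8 (q = 4*(-2) = -8)
m = -89 (m = -1 - 8*11 = -1 - 88 = -89)
√(l(-17, 5) + m) = √(-4*5 - 89) = √(-20 - 89) = √(-109) = I*√109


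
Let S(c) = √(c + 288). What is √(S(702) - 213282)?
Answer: √(-213282 + 3*√110) ≈ 461.79*I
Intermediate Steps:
S(c) = √(288 + c)
√(S(702) - 213282) = √(√(288 + 702) - 213282) = √(√990 - 213282) = √(3*√110 - 213282) = √(-213282 + 3*√110)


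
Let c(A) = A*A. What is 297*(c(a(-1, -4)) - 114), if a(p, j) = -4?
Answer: -29106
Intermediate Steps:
c(A) = A**2
297*(c(a(-1, -4)) - 114) = 297*((-4)**2 - 114) = 297*(16 - 114) = 297*(-98) = -29106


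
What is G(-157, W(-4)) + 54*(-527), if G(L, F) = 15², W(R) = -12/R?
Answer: -28233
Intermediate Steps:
G(L, F) = 225
G(-157, W(-4)) + 54*(-527) = 225 + 54*(-527) = 225 - 28458 = -28233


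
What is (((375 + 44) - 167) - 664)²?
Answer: 169744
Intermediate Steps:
(((375 + 44) - 167) - 664)² = ((419 - 167) - 664)² = (252 - 664)² = (-412)² = 169744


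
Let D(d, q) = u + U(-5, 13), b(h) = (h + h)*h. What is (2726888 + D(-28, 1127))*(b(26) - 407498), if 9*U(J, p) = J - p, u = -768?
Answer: -1107201921228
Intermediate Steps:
b(h) = 2*h² (b(h) = (2*h)*h = 2*h²)
U(J, p) = -p/9 + J/9 (U(J, p) = (J - p)/9 = -p/9 + J/9)
D(d, q) = -770 (D(d, q) = -768 + (-⅑*13 + (⅑)*(-5)) = -768 + (-13/9 - 5/9) = -768 - 2 = -770)
(2726888 + D(-28, 1127))*(b(26) - 407498) = (2726888 - 770)*(2*26² - 407498) = 2726118*(2*676 - 407498) = 2726118*(1352 - 407498) = 2726118*(-406146) = -1107201921228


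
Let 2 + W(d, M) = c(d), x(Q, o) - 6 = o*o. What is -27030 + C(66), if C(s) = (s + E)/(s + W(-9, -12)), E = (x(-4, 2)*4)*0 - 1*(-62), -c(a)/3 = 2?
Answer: -783806/29 ≈ -27028.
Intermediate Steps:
x(Q, o) = 6 + o² (x(Q, o) = 6 + o*o = 6 + o²)
c(a) = -6 (c(a) = -3*2 = -6)
W(d, M) = -8 (W(d, M) = -2 - 6 = -8)
E = 62 (E = ((6 + 2²)*4)*0 - 1*(-62) = ((6 + 4)*4)*0 + 62 = (10*4)*0 + 62 = 40*0 + 62 = 0 + 62 = 62)
C(s) = (62 + s)/(-8 + s) (C(s) = (s + 62)/(s - 8) = (62 + s)/(-8 + s))
-27030 + C(66) = -27030 + (62 + 66)/(-8 + 66) = -27030 + 128/58 = -27030 + (1/58)*128 = -27030 + 64/29 = -783806/29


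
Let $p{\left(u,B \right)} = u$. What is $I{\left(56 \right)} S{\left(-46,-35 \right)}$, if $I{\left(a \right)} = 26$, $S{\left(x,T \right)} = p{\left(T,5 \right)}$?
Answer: $-910$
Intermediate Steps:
$S{\left(x,T \right)} = T$
$I{\left(56 \right)} S{\left(-46,-35 \right)} = 26 \left(-35\right) = -910$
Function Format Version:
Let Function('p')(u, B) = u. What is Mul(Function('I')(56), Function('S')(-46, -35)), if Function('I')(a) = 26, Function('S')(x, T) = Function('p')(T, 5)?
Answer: -910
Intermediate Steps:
Function('S')(x, T) = T
Mul(Function('I')(56), Function('S')(-46, -35)) = Mul(26, -35) = -910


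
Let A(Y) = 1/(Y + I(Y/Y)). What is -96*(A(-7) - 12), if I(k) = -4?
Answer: 12768/11 ≈ 1160.7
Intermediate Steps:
A(Y) = 1/(-4 + Y) (A(Y) = 1/(Y - 4) = 1/(-4 + Y))
-96*(A(-7) - 12) = -96*(1/(-4 - 7) - 12) = -96*(1/(-11) - 12) = -96*(-1/11 - 12) = -96*(-133/11) = 12768/11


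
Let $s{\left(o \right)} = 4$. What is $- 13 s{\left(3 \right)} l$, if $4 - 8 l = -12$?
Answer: $-104$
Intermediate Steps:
$l = 2$ ($l = \frac{1}{2} - - \frac{3}{2} = \frac{1}{2} + \frac{3}{2} = 2$)
$- 13 s{\left(3 \right)} l = \left(-13\right) 4 \cdot 2 = \left(-52\right) 2 = -104$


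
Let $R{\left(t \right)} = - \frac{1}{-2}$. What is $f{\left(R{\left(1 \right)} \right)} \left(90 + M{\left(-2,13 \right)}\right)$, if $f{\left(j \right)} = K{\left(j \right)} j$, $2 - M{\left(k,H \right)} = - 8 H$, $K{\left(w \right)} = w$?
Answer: $49$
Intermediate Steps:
$M{\left(k,H \right)} = 2 + 8 H$ ($M{\left(k,H \right)} = 2 - - 8 H = 2 + 8 H$)
$R{\left(t \right)} = \frac{1}{2}$ ($R{\left(t \right)} = \left(-1\right) \left(- \frac{1}{2}\right) = \frac{1}{2}$)
$f{\left(j \right)} = j^{2}$ ($f{\left(j \right)} = j j = j^{2}$)
$f{\left(R{\left(1 \right)} \right)} \left(90 + M{\left(-2,13 \right)}\right) = \frac{90 + \left(2 + 8 \cdot 13\right)}{4} = \frac{90 + \left(2 + 104\right)}{4} = \frac{90 + 106}{4} = \frac{1}{4} \cdot 196 = 49$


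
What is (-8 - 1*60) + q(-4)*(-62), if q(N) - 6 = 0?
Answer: -440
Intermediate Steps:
q(N) = 6 (q(N) = 6 + 0 = 6)
(-8 - 1*60) + q(-4)*(-62) = (-8 - 1*60) + 6*(-62) = (-8 - 60) - 372 = -68 - 372 = -440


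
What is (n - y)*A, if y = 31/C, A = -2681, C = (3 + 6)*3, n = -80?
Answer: 5874071/27 ≈ 2.1756e+5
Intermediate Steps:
C = 27 (C = 9*3 = 27)
y = 31/27 ≈ 1.1481
(n - y)*A = (-80 - 1*31/27)*(-2681) = (-80 - 31/27)*(-2681) = -2191/27*(-2681) = 5874071/27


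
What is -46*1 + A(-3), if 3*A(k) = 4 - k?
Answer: -131/3 ≈ -43.667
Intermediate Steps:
A(k) = 4/3 - k/3 (A(k) = (4 - k)/3 = 4/3 - k/3)
-46*1 + A(-3) = -46*1 + (4/3 - ⅓*(-3)) = -46 + (4/3 + 1) = -46 + 7/3 = -131/3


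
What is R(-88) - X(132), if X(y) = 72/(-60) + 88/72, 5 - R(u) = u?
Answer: 4184/45 ≈ 92.978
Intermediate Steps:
R(u) = 5 - u
X(y) = 1/45 (X(y) = 72*(-1/60) + 88*(1/72) = -6/5 + 11/9 = 1/45)
R(-88) - X(132) = (5 - 1*(-88)) - 1*1/45 = (5 + 88) - 1/45 = 93 - 1/45 = 4184/45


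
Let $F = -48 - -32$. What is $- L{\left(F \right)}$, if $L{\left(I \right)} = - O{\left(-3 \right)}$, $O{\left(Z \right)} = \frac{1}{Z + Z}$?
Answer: $- \frac{1}{6} \approx -0.16667$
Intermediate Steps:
$O{\left(Z \right)} = \frac{1}{2 Z}$
$F = -16$ ($F = -48 + 32 = -16$)
$L{\left(I \right)} = \frac{1}{6}$ ($L{\left(I \right)} = - \frac{1}{2 \left(-3\right)} = - \frac{-1}{2 \cdot 3} = \left(-1\right) \left(- \frac{1}{6}\right) = \frac{1}{6}$)
$- L{\left(F \right)} = \left(-1\right) \frac{1}{6} = - \frac{1}{6}$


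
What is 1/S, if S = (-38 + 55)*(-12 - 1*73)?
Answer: -1/1445 ≈ -0.00069204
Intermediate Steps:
S = -1445 (S = 17*(-12 - 73) = 17*(-85) = -1445)
1/S = 1/(-1445) = -1/1445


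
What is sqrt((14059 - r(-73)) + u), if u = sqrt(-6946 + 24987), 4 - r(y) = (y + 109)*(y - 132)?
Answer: sqrt(6675 + sqrt(18041)) ≈ 82.519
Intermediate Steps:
r(y) = 4 - (-132 + y)*(109 + y) (r(y) = 4 - (y + 109)*(y - 132) = 4 - (109 + y)*(-132 + y) = 4 - (-132 + y)*(109 + y))
u = sqrt(18041) ≈ 134.32
sqrt((14059 - r(-73)) + u) = sqrt((14059 - (14392 - 1*(-73)**2 + 23*(-73))) + sqrt(18041)) = sqrt((14059 - (14392 - 1*5329 - 1679)) + sqrt(18041)) = sqrt((14059 - (14392 - 5329 - 1679)) + sqrt(18041)) = sqrt((14059 - 1*7384) + sqrt(18041)) = sqrt((14059 - 7384) + sqrt(18041)) = sqrt(6675 + sqrt(18041))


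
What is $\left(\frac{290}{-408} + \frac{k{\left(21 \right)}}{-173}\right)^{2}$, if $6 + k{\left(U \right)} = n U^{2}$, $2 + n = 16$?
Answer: $\frac{1647005189449}{1245525264} \approx 1322.3$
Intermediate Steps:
$n = 14$ ($n = -2 + 16 = 14$)
$k{\left(U \right)} = -6 + 14 U^{2}$
$\left(\frac{290}{-408} + \frac{k{\left(21 \right)}}{-173}\right)^{2} = \left(\frac{290}{-408} + \frac{-6 + 14 \cdot 21^{2}}{-173}\right)^{2} = \left(290 \left(- \frac{1}{408}\right) + \left(-6 + 14 \cdot 441\right) \left(- \frac{1}{173}\right)\right)^{2} = \left(- \frac{145}{204} + \left(-6 + 6174\right) \left(- \frac{1}{173}\right)\right)^{2} = \left(- \frac{145}{204} + 6168 \left(- \frac{1}{173}\right)\right)^{2} = \left(- \frac{145}{204} - \frac{6168}{173}\right)^{2} = \left(- \frac{1283357}{35292}\right)^{2} = \frac{1647005189449}{1245525264}$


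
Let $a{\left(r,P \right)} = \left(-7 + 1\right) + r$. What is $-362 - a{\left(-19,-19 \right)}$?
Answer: $-337$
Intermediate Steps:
$a{\left(r,P \right)} = -6 + r$
$-362 - a{\left(-19,-19 \right)} = -362 - \left(-6 - 19\right) = -362 - -25 = -362 + 25 = -337$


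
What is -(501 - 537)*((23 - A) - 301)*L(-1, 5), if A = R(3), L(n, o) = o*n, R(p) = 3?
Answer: 50580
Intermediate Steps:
L(n, o) = n*o
A = 3
-(501 - 537)*((23 - A) - 301)*L(-1, 5) = -(501 - 537)*((23 - 1*3) - 301)*(-1*5) = -(-36*((23 - 3) - 301))*(-5) = -(-36*(20 - 301))*(-5) = -(-36*(-281))*(-5) = -10116*(-5) = -1*(-50580) = 50580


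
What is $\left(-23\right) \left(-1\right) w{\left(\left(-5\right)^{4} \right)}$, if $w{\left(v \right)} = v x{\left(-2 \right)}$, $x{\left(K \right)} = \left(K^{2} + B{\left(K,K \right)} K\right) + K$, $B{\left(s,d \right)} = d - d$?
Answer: $28750$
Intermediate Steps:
$B{\left(s,d \right)} = 0$
$x{\left(K \right)} = K + K^{2}$ ($x{\left(K \right)} = \left(K^{2} + 0 K\right) + K = \left(K^{2} + 0\right) + K = K^{2} + K = K + K^{2}$)
$w{\left(v \right)} = 2 v$ ($w{\left(v \right)} = v \left(- 2 \left(1 - 2\right)\right) = v \left(\left(-2\right) \left(-1\right)\right) = v 2 = 2 v$)
$\left(-23\right) \left(-1\right) w{\left(\left(-5\right)^{4} \right)} = \left(-23\right) \left(-1\right) 2 \left(-5\right)^{4} = 23 \cdot 2 \cdot 625 = 23 \cdot 1250 = 28750$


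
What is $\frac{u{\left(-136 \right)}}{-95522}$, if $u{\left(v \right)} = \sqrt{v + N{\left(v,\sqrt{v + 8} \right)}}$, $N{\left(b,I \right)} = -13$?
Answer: $- \frac{i \sqrt{149}}{95522} \approx - 0.00012779 i$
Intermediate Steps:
$u{\left(v \right)} = \sqrt{-13 + v}$ ($u{\left(v \right)} = \sqrt{v - 13} = \sqrt{-13 + v}$)
$\frac{u{\left(-136 \right)}}{-95522} = \frac{\sqrt{-13 - 136}}{-95522} = \sqrt{-149} \left(- \frac{1}{95522}\right) = i \sqrt{149} \left(- \frac{1}{95522}\right) = - \frac{i \sqrt{149}}{95522}$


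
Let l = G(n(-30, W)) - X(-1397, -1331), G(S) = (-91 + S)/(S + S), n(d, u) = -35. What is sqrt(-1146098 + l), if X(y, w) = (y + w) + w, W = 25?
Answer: I*sqrt(28550930)/5 ≈ 1068.7*I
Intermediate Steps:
G(S) = (-91 + S)/(2*S) (G(S) = (-91 + S)/((2*S)) = (-91 + S)*(1/(2*S)) = (-91 + S)/(2*S))
X(y, w) = y + 2*w (X(y, w) = (w + y) + w = y + 2*w)
l = 20304/5 (l = (1/2)*(-91 - 35)/(-35) - (-1397 + 2*(-1331)) = (1/2)*(-1/35)*(-126) - (-1397 - 2662) = 9/5 - 1*(-4059) = 9/5 + 4059 = 20304/5 ≈ 4060.8)
sqrt(-1146098 + l) = sqrt(-1146098 + 20304/5) = sqrt(-5710186/5) = I*sqrt(28550930)/5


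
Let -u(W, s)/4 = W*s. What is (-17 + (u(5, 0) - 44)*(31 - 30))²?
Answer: 3721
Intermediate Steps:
u(W, s) = -4*W*s
(-17 + (u(5, 0) - 44)*(31 - 30))² = (-17 + (-4*5*0 - 44)*(31 - 30))² = (-17 + (0 - 44)*1)² = (-17 - 44*1)² = (-17 - 44)² = (-61)² = 3721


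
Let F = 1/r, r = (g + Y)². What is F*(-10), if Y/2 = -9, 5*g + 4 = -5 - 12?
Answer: -250/12321 ≈ -0.020291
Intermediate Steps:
g = -21/5 (g = -⅘ + (-5 - 12)/5 = -⅘ + (⅕)*(-17) = -⅘ - 17/5 = -21/5 ≈ -4.2000)
Y = -18 (Y = 2*(-9) = -18)
r = 12321/25 (r = (-21/5 - 18)² = (-111/5)² = 12321/25 ≈ 492.84)
F = 25/12321 (F = 1/(12321/25) = 25/12321 ≈ 0.0020291)
F*(-10) = (25/12321)*(-10) = -250/12321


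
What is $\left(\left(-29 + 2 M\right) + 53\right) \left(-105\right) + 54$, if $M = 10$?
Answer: $-4566$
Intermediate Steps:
$\left(\left(-29 + 2 M\right) + 53\right) \left(-105\right) + 54 = \left(\left(-29 + 2 \cdot 10\right) + 53\right) \left(-105\right) + 54 = \left(\left(-29 + 20\right) + 53\right) \left(-105\right) + 54 = \left(-9 + 53\right) \left(-105\right) + 54 = 44 \left(-105\right) + 54 = -4620 + 54 = -4566$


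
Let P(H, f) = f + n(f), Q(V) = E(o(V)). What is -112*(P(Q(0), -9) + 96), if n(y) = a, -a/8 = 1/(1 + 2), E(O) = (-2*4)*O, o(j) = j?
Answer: -28336/3 ≈ -9445.3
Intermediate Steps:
E(O) = -8*O
Q(V) = -8*V
a = -8/3 (a = -8/(1 + 2) = -8/3 ≈ -2.6667)
n(y) = -8/3
P(H, f) = -8/3 + f (P(H, f) = f - 8/3 = -8/3 + f)
-112*(P(Q(0), -9) + 96) = -112*((-8/3 - 9) + 96) = -112*(-35/3 + 96) = -112*253/3 = -28336/3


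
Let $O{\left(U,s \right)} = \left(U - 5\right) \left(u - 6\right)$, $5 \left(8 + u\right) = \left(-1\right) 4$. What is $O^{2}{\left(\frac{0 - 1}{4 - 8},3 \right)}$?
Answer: $\frac{494209}{100} \approx 4942.1$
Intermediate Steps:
$u = - \frac{44}{5}$ ($u = -8 + \frac{\left(-1\right) 4}{5} = -8 + \frac{1}{5} \left(-4\right) = -8 - \frac{4}{5} = - \frac{44}{5} \approx -8.8$)
$O{\left(U,s \right)} = 74 - \frac{74 U}{5}$ ($O{\left(U,s \right)} = \left(U - 5\right) \left(- \frac{44}{5} - 6\right) = \left(-5 + U\right) \left(- \frac{74}{5}\right) = 74 - \frac{74 U}{5}$)
$O^{2}{\left(\frac{0 - 1}{4 - 8},3 \right)} = \left(74 - \frac{74 \frac{0 - 1}{4 - 8}}{5}\right)^{2} = \left(74 - \frac{74 \left(- \frac{1}{-4}\right)}{5}\right)^{2} = \left(74 - \frac{74 \left(\left(-1\right) \left(- \frac{1}{4}\right)\right)}{5}\right)^{2} = \left(74 - \frac{37}{10}\right)^{2} = \left(\frac{703}{10}\right)^{2} = \frac{494209}{100}$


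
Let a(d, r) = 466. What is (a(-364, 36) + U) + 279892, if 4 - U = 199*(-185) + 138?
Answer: 317039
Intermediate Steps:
U = 36681 (U = 4 - (199*(-185) + 138) = 4 - (-36815 + 138) = 4 - 1*(-36677) = 4 + 36677 = 36681)
(a(-364, 36) + U) + 279892 = (466 + 36681) + 279892 = 37147 + 279892 = 317039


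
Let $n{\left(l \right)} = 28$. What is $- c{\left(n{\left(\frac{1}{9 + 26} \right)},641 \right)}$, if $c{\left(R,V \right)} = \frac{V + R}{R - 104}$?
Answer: $\frac{669}{76} \approx 8.8026$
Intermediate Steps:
$c{\left(R,V \right)} = \frac{R + V}{-104 + R}$
$- c{\left(n{\left(\frac{1}{9 + 26} \right)},641 \right)} = - \frac{28 + 641}{-104 + 28} = - \frac{669}{-76} = - \frac{\left(-1\right) 669}{76} = \left(-1\right) \left(- \frac{669}{76}\right) = \frac{669}{76}$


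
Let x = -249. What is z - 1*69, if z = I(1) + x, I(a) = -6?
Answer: -324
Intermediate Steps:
z = -255 (z = -6 - 249 = -255)
z - 1*69 = -255 - 1*69 = -255 - 69 = -324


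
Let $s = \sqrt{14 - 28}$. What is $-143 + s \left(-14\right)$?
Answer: $-143 - 14 i \sqrt{14} \approx -143.0 - 52.383 i$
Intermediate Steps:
$s = i \sqrt{14}$ ($s = \sqrt{-14} = i \sqrt{14} \approx 3.7417 i$)
$-143 + s \left(-14\right) = -143 + i \sqrt{14} \left(-14\right) = -143 - 14 i \sqrt{14}$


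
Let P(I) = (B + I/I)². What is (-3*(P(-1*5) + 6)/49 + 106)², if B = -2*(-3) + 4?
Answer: 23164969/2401 ≈ 9648.0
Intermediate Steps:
B = 10 (B = 6 + 4 = 10)
P(I) = 121 (P(I) = (10 + I/I)² = (10 + 1)² = 11² = 121)
(-3*(P(-1*5) + 6)/49 + 106)² = (-3*(121 + 6)/49 + 106)² = (-3*127*(1/49) + 106)² = (-381*1/49 + 106)² = (-381/49 + 106)² = (4813/49)² = 23164969/2401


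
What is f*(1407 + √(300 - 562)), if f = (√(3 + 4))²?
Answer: 9849 + 7*I*√262 ≈ 9849.0 + 113.3*I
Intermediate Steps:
f = 7 (f = (√7)² = 7)
f*(1407 + √(300 - 562)) = 7*(1407 + √(300 - 562)) = 7*(1407 + √(-262)) = 7*(1407 + I*√262) = 9849 + 7*I*√262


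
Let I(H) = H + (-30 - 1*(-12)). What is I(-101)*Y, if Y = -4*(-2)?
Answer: -952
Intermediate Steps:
Y = 8
I(H) = -18 + H (I(H) = H + (-30 + 12) = H - 18 = -18 + H)
I(-101)*Y = (-18 - 101)*8 = -119*8 = -952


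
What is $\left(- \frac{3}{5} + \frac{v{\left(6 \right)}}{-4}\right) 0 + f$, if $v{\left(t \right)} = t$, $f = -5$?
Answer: $-5$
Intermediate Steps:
$\left(- \frac{3}{5} + \frac{v{\left(6 \right)}}{-4}\right) 0 + f = \left(- \frac{3}{5} + \frac{6}{-4}\right) 0 - 5 = \left(\left(-3\right) \frac{1}{5} + 6 \left(- \frac{1}{4}\right)\right) 0 - 5 = \left(- \frac{3}{5} - \frac{3}{2}\right) 0 - 5 = \left(- \frac{21}{10}\right) 0 - 5 = 0 - 5 = -5$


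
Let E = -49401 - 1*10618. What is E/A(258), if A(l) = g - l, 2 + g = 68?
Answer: 60019/192 ≈ 312.60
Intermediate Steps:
g = 66 (g = -2 + 68 = 66)
E = -60019 (E = -49401 - 10618 = -60019)
A(l) = 66 - l
E/A(258) = -60019/(66 - 1*258) = -60019/(66 - 258) = -60019/(-192) = -60019*(-1/192) = 60019/192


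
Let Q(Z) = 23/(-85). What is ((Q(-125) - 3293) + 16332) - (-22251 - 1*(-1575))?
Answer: 2865752/85 ≈ 33715.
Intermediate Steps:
Q(Z) = -23/85 (Q(Z) = 23*(-1/85) = -23/85)
((Q(-125) - 3293) + 16332) - (-22251 - 1*(-1575)) = ((-23/85 - 3293) + 16332) - (-22251 - 1*(-1575)) = (-279928/85 + 16332) - (-22251 + 1575) = 1108292/85 - 1*(-20676) = 1108292/85 + 20676 = 2865752/85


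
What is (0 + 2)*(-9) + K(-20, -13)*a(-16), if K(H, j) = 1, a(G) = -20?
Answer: -38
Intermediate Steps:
(0 + 2)*(-9) + K(-20, -13)*a(-16) = (0 + 2)*(-9) + 1*(-20) = 2*(-9) - 20 = -18 - 20 = -38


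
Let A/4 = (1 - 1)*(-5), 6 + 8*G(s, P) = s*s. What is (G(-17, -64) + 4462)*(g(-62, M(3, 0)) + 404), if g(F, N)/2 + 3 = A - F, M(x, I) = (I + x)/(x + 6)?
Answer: 9390519/4 ≈ 2.3476e+6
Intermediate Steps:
G(s, P) = -¾ + s²/8 (G(s, P) = -¾ + (s*s)/8 = -¾ + s²/8)
M(x, I) = (I + x)/(6 + x)
A = 0 (A = 4*((1 - 1)*(-5)) = 4*(0*(-5)) = 4*0 = 0)
g(F, N) = -6 - 2*F (g(F, N) = -6 + 2*(0 - F) = -6 + 2*(-F) = -6 - 2*F)
(G(-17, -64) + 4462)*(g(-62, M(3, 0)) + 404) = ((-¾ + (⅛)*(-17)²) + 4462)*((-6 - 2*(-62)) + 404) = ((-¾ + (⅛)*289) + 4462)*((-6 + 124) + 404) = ((-¾ + 289/8) + 4462)*(118 + 404) = (283/8 + 4462)*522 = (35979/8)*522 = 9390519/4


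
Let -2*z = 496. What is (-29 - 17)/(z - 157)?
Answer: 46/405 ≈ 0.11358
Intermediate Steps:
z = -248 (z = -½*496 = -248)
(-29 - 17)/(z - 157) = (-29 - 17)/(-248 - 157) = -46/(-405) = -46*(-1/405) = 46/405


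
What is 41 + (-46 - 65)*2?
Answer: -181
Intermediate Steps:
41 + (-46 - 65)*2 = 41 - 111*2 = 41 - 222 = -181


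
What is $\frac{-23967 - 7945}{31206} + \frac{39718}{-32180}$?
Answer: $- \frac{566592017}{251052270} \approx -2.2569$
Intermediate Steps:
$\frac{-23967 - 7945}{31206} + \frac{39718}{-32180} = \left(-31912\right) \frac{1}{31206} + 39718 \left(- \frac{1}{32180}\right) = - \frac{15956}{15603} - \frac{19859}{16090} = - \frac{566592017}{251052270}$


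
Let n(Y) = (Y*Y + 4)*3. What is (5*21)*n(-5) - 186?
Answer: 8949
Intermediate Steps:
n(Y) = 12 + 3*Y**2 (n(Y) = (Y**2 + 4)*3 = (4 + Y**2)*3 = 12 + 3*Y**2)
(5*21)*n(-5) - 186 = (5*21)*(12 + 3*(-5)**2) - 186 = 105*(12 + 3*25) - 186 = 105*(12 + 75) - 186 = 105*87 - 186 = 9135 - 186 = 8949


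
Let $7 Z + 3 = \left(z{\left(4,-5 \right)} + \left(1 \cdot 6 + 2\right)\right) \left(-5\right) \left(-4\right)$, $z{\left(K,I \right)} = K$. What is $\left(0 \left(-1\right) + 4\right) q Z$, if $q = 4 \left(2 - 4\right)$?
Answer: $- \frac{7584}{7} \approx -1083.4$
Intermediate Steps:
$q = -8$ ($q = 4 \left(-2\right) = -8$)
$Z = \frac{237}{7}$ ($Z = - \frac{3}{7} + \frac{\left(4 + \left(1 \cdot 6 + 2\right)\right) \left(-5\right) \left(-4\right)}{7} = - \frac{3}{7} + \frac{\left(4 + \left(6 + 2\right)\right) \left(-5\right) \left(-4\right)}{7} = - \frac{3}{7} + \frac{\left(4 + 8\right) \left(-5\right) \left(-4\right)}{7} = - \frac{3}{7} + \frac{12 \left(-5\right) \left(-4\right)}{7} = - \frac{3}{7} + \frac{\left(-60\right) \left(-4\right)}{7} = - \frac{3}{7} + \frac{1}{7} \cdot 240 = - \frac{3}{7} + \frac{240}{7} = \frac{237}{7} \approx 33.857$)
$\left(0 \left(-1\right) + 4\right) q Z = \left(0 \left(-1\right) + 4\right) \left(-8\right) \frac{237}{7} = \left(0 + 4\right) \left(-8\right) \frac{237}{7} = 4 \left(-8\right) \frac{237}{7} = \left(-32\right) \frac{237}{7} = - \frac{7584}{7}$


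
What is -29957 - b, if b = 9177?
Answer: -39134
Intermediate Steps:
-29957 - b = -29957 - 1*9177 = -29957 - 9177 = -39134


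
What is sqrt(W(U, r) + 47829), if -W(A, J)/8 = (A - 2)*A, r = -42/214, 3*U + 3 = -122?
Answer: sqrt(299461)/3 ≈ 182.41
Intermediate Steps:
U = -125/3 (U = -1 + (1/3)*(-122) = -1 - 122/3 = -125/3 ≈ -41.667)
r = -21/107 (r = -42*1/214 = -21/107 ≈ -0.19626)
W(A, J) = -8*A*(-2 + A) (W(A, J) = -8*(A - 2)*A = -8*(-2 + A)*A = -8*A*(-2 + A))
sqrt(W(U, r) + 47829) = sqrt(8*(-125/3)*(2 - 1*(-125/3)) + 47829) = sqrt(8*(-125/3)*(2 + 125/3) + 47829) = sqrt(8*(-125/3)*(131/3) + 47829) = sqrt(-131000/9 + 47829) = sqrt(299461/9) = sqrt(299461)/3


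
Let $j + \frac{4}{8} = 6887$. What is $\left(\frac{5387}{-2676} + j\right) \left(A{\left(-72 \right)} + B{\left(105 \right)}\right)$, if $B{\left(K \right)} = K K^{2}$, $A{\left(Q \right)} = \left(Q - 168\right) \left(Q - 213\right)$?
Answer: $\frac{7528973344725}{892} \approx 8.4406 \cdot 10^{9}$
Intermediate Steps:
$A{\left(Q \right)} = \left(-213 + Q\right) \left(-168 + Q\right)$ ($A{\left(Q \right)} = \left(-168 + Q\right) \left(-213 + Q\right) = \left(-213 + Q\right) \left(-168 + Q\right)$)
$j = \frac{13773}{2}$ ($j = - \frac{1}{2} + 6887 = \frac{13773}{2} \approx 6886.5$)
$B{\left(K \right)} = K^{3}$
$\left(\frac{5387}{-2676} + j\right) \left(A{\left(-72 \right)} + B{\left(105 \right)}\right) = \left(\frac{5387}{-2676} + \frac{13773}{2}\right) \left(\left(35784 + \left(-72\right)^{2} - -27432\right) + 105^{3}\right) = \left(5387 \left(- \frac{1}{2676}\right) + \frac{13773}{2}\right) \left(\left(35784 + 5184 + 27432\right) + 1157625\right) = \left(- \frac{5387}{2676} + \frac{13773}{2}\right) \left(68400 + 1157625\right) = \frac{18422887}{2676} \cdot 1226025 = \frac{7528973344725}{892}$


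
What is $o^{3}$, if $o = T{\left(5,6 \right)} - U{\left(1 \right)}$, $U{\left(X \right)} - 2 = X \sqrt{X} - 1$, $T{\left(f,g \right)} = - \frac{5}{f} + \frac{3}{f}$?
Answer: $- \frac{1728}{125} \approx -13.824$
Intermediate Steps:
$T{\left(f,g \right)} = - \frac{2}{f}$
$U{\left(X \right)} = 1 + X^{\frac{3}{2}}$ ($U{\left(X \right)} = 2 + \left(X \sqrt{X} - 1\right) = 2 + \left(X^{\frac{3}{2}} - 1\right) = 2 + \left(-1 + X^{\frac{3}{2}}\right) = 1 + X^{\frac{3}{2}}$)
$o = - \frac{12}{5}$ ($o = - \frac{2}{5} - \left(1 + 1^{\frac{3}{2}}\right) = \left(-2\right) \frac{1}{5} - \left(1 + 1\right) = - \frac{2}{5} - 2 = - \frac{12}{5} \approx -2.4$)
$o^{3} = \left(- \frac{12}{5}\right)^{3} = - \frac{1728}{125}$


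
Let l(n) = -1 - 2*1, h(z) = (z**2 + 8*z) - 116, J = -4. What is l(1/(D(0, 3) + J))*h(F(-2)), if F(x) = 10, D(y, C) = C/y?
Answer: -192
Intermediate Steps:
h(z) = -116 + z**2 + 8*z
l(n) = -3 (l(n) = -1 - 2 = -3)
l(1/(D(0, 3) + J))*h(F(-2)) = -3*(-116 + 10**2 + 8*10) = -3*(-116 + 100 + 80) = -3*64 = -192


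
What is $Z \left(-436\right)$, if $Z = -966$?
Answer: $421176$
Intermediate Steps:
$Z \left(-436\right) = \left(-966\right) \left(-436\right) = 421176$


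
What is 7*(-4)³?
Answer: -448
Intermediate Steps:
7*(-4)³ = 7*(-64) = -448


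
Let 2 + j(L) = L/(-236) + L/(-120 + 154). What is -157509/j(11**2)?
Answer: -210642036/1399 ≈ -1.5057e+5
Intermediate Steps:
j(L) = -2 + 101*L/4012 (j(L) = -2 + (L/(-236) + L/(-120 + 154)) = -2 + (L*(-1/236) + L/34) = -2 + (-L/236 + L*(1/34)) = -2 + (-L/236 + L/34) = -2 + 101*L/4012)
-157509/j(11**2) = -157509/(-2 + (101/4012)*11**2) = -157509/(-2 + (101/4012)*121) = -157509/(-2 + 12221/4012) = -157509/4197/4012 = -157509*4012/4197 = -210642036/1399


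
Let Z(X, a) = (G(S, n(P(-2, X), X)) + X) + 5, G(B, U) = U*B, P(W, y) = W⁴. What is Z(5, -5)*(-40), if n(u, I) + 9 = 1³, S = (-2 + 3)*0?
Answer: -400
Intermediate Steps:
S = 0 (S = 1*0 = 0)
n(u, I) = -8 (n(u, I) = -9 + 1³ = -9 + 1 = -8)
G(B, U) = B*U
Z(X, a) = 5 + X (Z(X, a) = (0*(-8) + X) + 5 = (0 + X) + 5 = X + 5 = 5 + X)
Z(5, -5)*(-40) = (5 + 5)*(-40) = 10*(-40) = -400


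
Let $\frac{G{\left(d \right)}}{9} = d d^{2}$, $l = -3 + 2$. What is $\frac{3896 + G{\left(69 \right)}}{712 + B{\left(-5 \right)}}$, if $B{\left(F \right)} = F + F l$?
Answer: $\frac{2960477}{712} \approx 4158.0$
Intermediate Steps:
$l = -1$
$B{\left(F \right)} = 0$ ($B{\left(F \right)} = F + F \left(-1\right) = F - F = 0$)
$G{\left(d \right)} = 9 d^{3}$ ($G{\left(d \right)} = 9 d d^{2} = 9 d^{3}$)
$\frac{3896 + G{\left(69 \right)}}{712 + B{\left(-5 \right)}} = \frac{3896 + 9 \cdot 69^{3}}{712 + 0} = \frac{3896 + 9 \cdot 328509}{712} = \left(3896 + 2956581\right) \frac{1}{712} = 2960477 \cdot \frac{1}{712} = \frac{2960477}{712}$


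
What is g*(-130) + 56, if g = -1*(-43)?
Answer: -5534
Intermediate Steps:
g = 43
g*(-130) + 56 = 43*(-130) + 56 = -5590 + 56 = -5534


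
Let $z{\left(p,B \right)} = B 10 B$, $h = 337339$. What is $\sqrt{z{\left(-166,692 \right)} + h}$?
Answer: $\sqrt{5125979} \approx 2264.1$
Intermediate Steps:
$z{\left(p,B \right)} = 10 B^{2}$ ($z{\left(p,B \right)} = 10 B B = 10 B^{2}$)
$\sqrt{z{\left(-166,692 \right)} + h} = \sqrt{10 \cdot 692^{2} + 337339} = \sqrt{10 \cdot 478864 + 337339} = \sqrt{4788640 + 337339} = \sqrt{5125979}$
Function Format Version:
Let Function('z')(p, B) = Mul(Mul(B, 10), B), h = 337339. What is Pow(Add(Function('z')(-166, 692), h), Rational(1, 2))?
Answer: Pow(5125979, Rational(1, 2)) ≈ 2264.1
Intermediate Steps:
Function('z')(p, B) = Mul(10, Pow(B, 2)) (Function('z')(p, B) = Mul(Mul(10, B), B) = Mul(10, Pow(B, 2)))
Pow(Add(Function('z')(-166, 692), h), Rational(1, 2)) = Pow(Add(Mul(10, Pow(692, 2)), 337339), Rational(1, 2)) = Pow(Add(Mul(10, 478864), 337339), Rational(1, 2)) = Pow(Add(4788640, 337339), Rational(1, 2)) = Pow(5125979, Rational(1, 2))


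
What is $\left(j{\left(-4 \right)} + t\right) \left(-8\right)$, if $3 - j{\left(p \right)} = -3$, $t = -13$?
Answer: $56$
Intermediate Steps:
$j{\left(p \right)} = 6$ ($j{\left(p \right)} = 3 - -3 = 3 + 3 = 6$)
$\left(j{\left(-4 \right)} + t\right) \left(-8\right) = \left(6 - 13\right) \left(-8\right) = \left(-7\right) \left(-8\right) = 56$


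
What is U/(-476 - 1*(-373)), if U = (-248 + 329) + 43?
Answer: -124/103 ≈ -1.2039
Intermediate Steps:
U = 124 (U = 81 + 43 = 124)
U/(-476 - 1*(-373)) = 124/(-476 - 1*(-373)) = 124/(-476 + 373) = 124/(-103) = 124*(-1/103) = -124/103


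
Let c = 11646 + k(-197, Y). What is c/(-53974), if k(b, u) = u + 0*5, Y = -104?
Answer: -5771/26987 ≈ -0.21384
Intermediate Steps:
k(b, u) = u (k(b, u) = u + 0 = u)
c = 11542 (c = 11646 - 104 = 11542)
c/(-53974) = 11542/(-53974) = 11542*(-1/53974) = -5771/26987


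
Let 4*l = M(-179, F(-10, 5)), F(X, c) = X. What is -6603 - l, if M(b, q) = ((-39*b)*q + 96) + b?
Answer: 43481/4 ≈ 10870.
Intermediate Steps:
M(b, q) = 96 + b - 39*b*q (M(b, q) = (-39*b*q + 96) + b = (96 - 39*b*q) + b = 96 + b - 39*b*q)
l = -69893/4 (l = (96 - 179 - 39*(-179)*(-10))/4 = (96 - 179 - 69810)/4 = (¼)*(-69893) = -69893/4 ≈ -17473.)
-6603 - l = -6603 - 1*(-69893/4) = -6603 + 69893/4 = 43481/4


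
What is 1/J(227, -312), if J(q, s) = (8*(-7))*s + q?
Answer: 1/17699 ≈ 5.6500e-5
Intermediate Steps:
J(q, s) = q - 56*s (J(q, s) = -56*s + q = q - 56*s)
1/J(227, -312) = 1/(227 - 56*(-312)) = 1/(227 + 17472) = 1/17699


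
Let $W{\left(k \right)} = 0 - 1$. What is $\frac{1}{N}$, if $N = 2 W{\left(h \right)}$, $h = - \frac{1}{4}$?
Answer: $- \frac{1}{2} \approx -0.5$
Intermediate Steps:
$h = - \frac{1}{4}$ ($h = \left(-1\right) \frac{1}{4} = - \frac{1}{4} \approx -0.25$)
$W{\left(k \right)} = -1$ ($W{\left(k \right)} = 0 - 1 = -1$)
$N = -2$ ($N = 2 \left(-1\right) = -2$)
$\frac{1}{N} = \frac{1}{-2} = - \frac{1}{2}$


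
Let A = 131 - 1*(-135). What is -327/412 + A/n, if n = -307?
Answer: -209981/126484 ≈ -1.6601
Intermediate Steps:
A = 266 (A = 131 + 135 = 266)
-327/412 + A/n = -327/412 + 266/(-307) = -327*1/412 + 266*(-1/307) = -327/412 - 266/307 = -209981/126484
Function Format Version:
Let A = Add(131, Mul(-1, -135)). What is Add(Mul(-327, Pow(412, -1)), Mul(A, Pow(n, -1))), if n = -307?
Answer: Rational(-209981, 126484) ≈ -1.6601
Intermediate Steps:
A = 266 (A = Add(131, 135) = 266)
Add(Mul(-327, Pow(412, -1)), Mul(A, Pow(n, -1))) = Add(Mul(-327, Pow(412, -1)), Mul(266, Pow(-307, -1))) = Add(Mul(-327, Rational(1, 412)), Mul(266, Rational(-1, 307))) = Add(Rational(-327, 412), Rational(-266, 307)) = Rational(-209981, 126484)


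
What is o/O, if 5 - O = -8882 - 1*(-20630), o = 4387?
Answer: -4387/11743 ≈ -0.37358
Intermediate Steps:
O = -11743 (O = 5 - (-8882 - 1*(-20630)) = 5 - (-8882 + 20630) = 5 - 1*11748 = 5 - 11748 = -11743)
o/O = 4387/(-11743) = 4387*(-1/11743) = -4387/11743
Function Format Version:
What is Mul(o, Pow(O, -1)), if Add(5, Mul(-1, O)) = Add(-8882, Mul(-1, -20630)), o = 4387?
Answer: Rational(-4387, 11743) ≈ -0.37358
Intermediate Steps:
O = -11743 (O = Add(5, Mul(-1, Add(-8882, Mul(-1, -20630)))) = Add(5, Mul(-1, Add(-8882, 20630))) = Add(5, Mul(-1, 11748)) = Add(5, -11748) = -11743)
Mul(o, Pow(O, -1)) = Mul(4387, Pow(-11743, -1)) = Mul(4387, Rational(-1, 11743)) = Rational(-4387, 11743)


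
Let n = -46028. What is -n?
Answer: 46028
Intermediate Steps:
-n = -1*(-46028) = 46028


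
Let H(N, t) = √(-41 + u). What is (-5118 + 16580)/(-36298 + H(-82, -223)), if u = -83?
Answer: -104011919/329386232 - 5731*I*√31/329386232 ≈ -0.31577 - 9.6874e-5*I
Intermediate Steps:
H(N, t) = 2*I*√31 (H(N, t) = √(-41 - 83) = √(-124) = 2*I*√31)
(-5118 + 16580)/(-36298 + H(-82, -223)) = (-5118 + 16580)/(-36298 + 2*I*√31) = 11462/(-36298 + 2*I*√31)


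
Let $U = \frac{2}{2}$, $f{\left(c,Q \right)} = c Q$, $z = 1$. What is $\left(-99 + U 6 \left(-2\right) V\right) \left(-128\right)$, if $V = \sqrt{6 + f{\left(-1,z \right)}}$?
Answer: $12672 + 1536 \sqrt{5} \approx 16107.0$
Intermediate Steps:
$f{\left(c,Q \right)} = Q c$
$V = \sqrt{5}$ ($V = \sqrt{6 + 1 \left(-1\right)} = \sqrt{6 - 1} = \sqrt{5} \approx 2.2361$)
$U = 1$ ($U = 2 \cdot \frac{1}{2} = 1$)
$\left(-99 + U 6 \left(-2\right) V\right) \left(-128\right) = \left(-99 + 1 \cdot 6 \left(-2\right) \sqrt{5}\right) \left(-128\right) = \left(-99 + 1 \left(-12\right) \sqrt{5}\right) \left(-128\right) = \left(-99 - 12 \sqrt{5}\right) \left(-128\right) = 12672 + 1536 \sqrt{5}$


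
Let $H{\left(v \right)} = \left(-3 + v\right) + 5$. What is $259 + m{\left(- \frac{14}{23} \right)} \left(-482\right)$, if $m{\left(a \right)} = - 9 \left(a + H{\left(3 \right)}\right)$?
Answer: $\frac{444095}{23} \approx 19308.0$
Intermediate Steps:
$H{\left(v \right)} = 2 + v$
$m{\left(a \right)} = -45 - 9 a$ ($m{\left(a \right)} = - 9 \left(a + \left(2 + 3\right)\right) = - 9 \left(a + 5\right) = - 9 \left(5 + a\right) = -45 - 9 a$)
$259 + m{\left(- \frac{14}{23} \right)} \left(-482\right) = 259 + \left(-45 - 9 \left(- \frac{14}{23}\right)\right) \left(-482\right) = 259 + \left(-45 - 9 \left(\left(-14\right) \frac{1}{23}\right)\right) \left(-482\right) = 259 + \left(-45 - - \frac{126}{23}\right) \left(-482\right) = 259 + \left(-45 + \frac{126}{23}\right) \left(-482\right) = 259 - - \frac{438138}{23} = 259 + \frac{438138}{23} = \frac{444095}{23}$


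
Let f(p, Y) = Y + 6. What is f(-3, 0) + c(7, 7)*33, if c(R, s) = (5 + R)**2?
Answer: 4758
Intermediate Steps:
f(p, Y) = 6 + Y
f(-3, 0) + c(7, 7)*33 = (6 + 0) + (5 + 7)**2*33 = 6 + 12**2*33 = 6 + 144*33 = 6 + 4752 = 4758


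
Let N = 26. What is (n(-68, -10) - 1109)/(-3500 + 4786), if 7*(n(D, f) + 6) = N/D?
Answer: -265383/306068 ≈ -0.86707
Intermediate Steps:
n(D, f) = -6 + 26/(7*D) (n(D, f) = -6 + (26/D)/7 = -6 + 26/(7*D))
(n(-68, -10) - 1109)/(-3500 + 4786) = ((-6 + (26/7)/(-68)) - 1109)/(-3500 + 4786) = ((-6 + (26/7)*(-1/68)) - 1109)/1286 = ((-6 - 13/238) - 1109)*(1/1286) = (-1441/238 - 1109)*(1/1286) = -265383/238*1/1286 = -265383/306068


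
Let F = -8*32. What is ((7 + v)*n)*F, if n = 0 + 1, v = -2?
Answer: -1280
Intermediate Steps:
n = 1
F = -256
((7 + v)*n)*F = ((7 - 2)*1)*(-256) = (5*1)*(-256) = 5*(-256) = -1280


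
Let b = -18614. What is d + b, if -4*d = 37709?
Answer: -112165/4 ≈ -28041.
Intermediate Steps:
d = -37709/4 (d = -¼*37709 = -37709/4 ≈ -9427.3)
d + b = -37709/4 - 18614 = -112165/4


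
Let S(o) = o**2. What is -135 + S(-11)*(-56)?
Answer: -6911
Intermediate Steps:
-135 + S(-11)*(-56) = -135 + (-11)**2*(-56) = -135 + 121*(-56) = -135 - 6776 = -6911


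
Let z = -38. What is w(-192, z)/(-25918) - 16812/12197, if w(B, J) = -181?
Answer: -433525759/316121846 ≈ -1.3714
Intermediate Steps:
w(-192, z)/(-25918) - 16812/12197 = -181/(-25918) - 16812/12197 = -181*(-1/25918) - 16812*1/12197 = 181/25918 - 16812/12197 = -433525759/316121846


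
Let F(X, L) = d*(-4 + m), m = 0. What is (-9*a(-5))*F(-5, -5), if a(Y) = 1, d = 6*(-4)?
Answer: -864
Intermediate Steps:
d = -24
F(X, L) = 96 (F(X, L) = -24*(-4 + 0) = -24*(-4) = 96)
(-9*a(-5))*F(-5, -5) = -9*1*96 = -9*96 = -864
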